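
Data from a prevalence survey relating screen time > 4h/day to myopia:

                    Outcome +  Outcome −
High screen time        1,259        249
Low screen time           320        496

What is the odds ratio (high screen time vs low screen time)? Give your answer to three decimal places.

7.837

Cells: a = 1259, b = 249, c = 320, d = 496.
OR = (a·d)/(b·c) = (1259 × 496) / (249 × 320) = 624464 / 79680 = 7.83715
The odds of myopia are about 7.84 times as high in the high screen time group.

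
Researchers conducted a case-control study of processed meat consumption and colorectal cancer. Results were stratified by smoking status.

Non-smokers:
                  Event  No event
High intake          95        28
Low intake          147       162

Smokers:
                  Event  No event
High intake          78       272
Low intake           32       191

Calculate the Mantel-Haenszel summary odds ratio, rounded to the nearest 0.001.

2.493

OR_MH = Σ(aᵢdᵢ/nᵢ) / Σ(bᵢcᵢ/nᵢ), where nᵢ is the stratum total.
Stratum 1 (Non-smokers): n = 432; a·d/n = 95·162/432 = 35.6250; b·c/n = 28·147/432 = 9.5278
Stratum 2 (Smokers): n = 573; a·d/n = 78·191/573 = 26.0000; b·c/n = 272·32/573 = 15.1902
OR_MH = (35.6250 + 26.0000) / (9.5278 + 15.1902) = 61.6250 / 24.7180 = 2.49312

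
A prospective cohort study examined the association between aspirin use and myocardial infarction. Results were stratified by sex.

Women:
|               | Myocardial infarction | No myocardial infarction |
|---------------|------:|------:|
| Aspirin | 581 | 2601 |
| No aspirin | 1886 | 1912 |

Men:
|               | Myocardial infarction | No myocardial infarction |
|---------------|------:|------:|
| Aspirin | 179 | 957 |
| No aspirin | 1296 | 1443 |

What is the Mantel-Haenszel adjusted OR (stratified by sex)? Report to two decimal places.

OR_MH = Σ(aᵢdᵢ/nᵢ) / Σ(bᵢcᵢ/nᵢ), where nᵢ is the stratum total.
Stratum 1 (Women): n = 6980; a·d/n = 581·1912/6980 = 159.1507; b·c/n = 2601·1886/6980 = 702.7917
Stratum 2 (Men): n = 3875; a·d/n = 179·1443/3875 = 66.6573; b·c/n = 957·1296/3875 = 320.0702
OR_MH = (159.1507 + 66.6573) / (702.7917 + 320.0702) = 225.8080 / 1022.8619 = 0.22076

0.22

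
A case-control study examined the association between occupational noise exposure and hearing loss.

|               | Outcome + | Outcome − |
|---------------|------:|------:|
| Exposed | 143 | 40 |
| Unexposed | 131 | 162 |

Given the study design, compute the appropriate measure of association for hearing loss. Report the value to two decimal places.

Cells: a = 143, b = 40, c = 131, d = 162.
This is a case-control study: participants were sampled on outcome status, so risks in the source population cannot be estimated directly — relative risk is not valid here. The odds ratio is the appropriate measure.
OR = (a·d)/(b·c) = (143 × 162) / (40 × 131) = 23166 / 5240 = 4.42099

4.42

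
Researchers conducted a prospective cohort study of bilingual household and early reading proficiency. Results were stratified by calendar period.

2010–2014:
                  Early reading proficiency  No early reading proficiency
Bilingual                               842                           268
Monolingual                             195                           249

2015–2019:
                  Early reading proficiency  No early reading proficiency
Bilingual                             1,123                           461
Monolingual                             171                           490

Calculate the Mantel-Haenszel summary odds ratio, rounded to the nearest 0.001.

OR_MH = Σ(aᵢdᵢ/nᵢ) / Σ(bᵢcᵢ/nᵢ), where nᵢ is the stratum total.
Stratum 1 (2010–2014): n = 1554; a·d/n = 842·249/1554 = 134.9151; b·c/n = 268·195/1554 = 33.6293
Stratum 2 (2015–2019): n = 2245; a·d/n = 1123·490/2245 = 245.1091; b·c/n = 461·171/2245 = 35.1140
OR_MH = (134.9151 + 245.1091) / (33.6293 + 35.1140) = 380.0242 / 68.7434 = 5.52816

5.528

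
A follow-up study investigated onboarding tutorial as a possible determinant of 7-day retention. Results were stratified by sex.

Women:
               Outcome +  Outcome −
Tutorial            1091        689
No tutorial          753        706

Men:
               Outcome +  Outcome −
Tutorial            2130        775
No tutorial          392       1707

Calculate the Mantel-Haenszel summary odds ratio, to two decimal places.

OR_MH = Σ(aᵢdᵢ/nᵢ) / Σ(bᵢcᵢ/nᵢ), where nᵢ is the stratum total.
Stratum 1 (Women): n = 3239; a·d/n = 1091·706/3239 = 237.8036; b·c/n = 689·753/3239 = 160.1781
Stratum 2 (Men): n = 5004; a·d/n = 2130·1707/5004 = 726.6007; b·c/n = 775·392/5004 = 60.7114
OR_MH = (237.8036 + 726.6007) / (160.1781 + 60.7114) = 964.4044 / 220.8896 = 4.36600

4.37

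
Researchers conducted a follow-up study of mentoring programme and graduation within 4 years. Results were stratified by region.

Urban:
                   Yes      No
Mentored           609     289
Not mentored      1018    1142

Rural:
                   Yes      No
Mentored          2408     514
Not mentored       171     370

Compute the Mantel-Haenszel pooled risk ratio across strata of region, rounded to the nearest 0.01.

1.82

RR_MH = Σ(aᵢ·n₀ᵢ/nᵢ) / Σ(cᵢ·n₁ᵢ/nᵢ), with n₁ᵢ = aᵢ+bᵢ (exposed), n₀ᵢ = cᵢ+dᵢ (unexposed), nᵢ = n₁ᵢ+n₀ᵢ.
Stratum 1 (Urban): n₁ = 898, n₀ = 2160, n = 3058; a·n₀/n = 609·2160/3058 = 430.1635; c·n₁/n = 1018·898/3058 = 298.9418
Stratum 2 (Rural): n₁ = 2922, n₀ = 541, n = 3463; a·n₀/n = 2408·541/3463 = 376.1848; c·n₁/n = 171·2922/3463 = 144.2859
RR_MH = (430.1635 + 376.1848) / (298.9418 + 144.2859) = 806.3483 / 443.2277 = 1.81926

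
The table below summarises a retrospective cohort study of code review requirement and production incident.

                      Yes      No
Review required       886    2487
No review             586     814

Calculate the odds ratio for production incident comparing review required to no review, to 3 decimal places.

Cells: a = 886, b = 2487, c = 586, d = 814.
OR = (a·d)/(b·c) = (886 × 814) / (2487 × 586) = 721204 / 1457382 = 0.49486
Exposure is associated with lower odds of production incident (OR = 0.49 < 1).

0.495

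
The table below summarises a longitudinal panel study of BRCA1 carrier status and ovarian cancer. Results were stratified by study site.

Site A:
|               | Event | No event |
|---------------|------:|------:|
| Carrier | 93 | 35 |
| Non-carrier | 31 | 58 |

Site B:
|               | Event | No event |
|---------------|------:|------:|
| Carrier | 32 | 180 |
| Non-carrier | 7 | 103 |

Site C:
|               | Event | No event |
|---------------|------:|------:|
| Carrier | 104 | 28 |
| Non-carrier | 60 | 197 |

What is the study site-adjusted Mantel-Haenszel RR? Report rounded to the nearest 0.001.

2.723

RR_MH = Σ(aᵢ·n₀ᵢ/nᵢ) / Σ(cᵢ·n₁ᵢ/nᵢ), with n₁ᵢ = aᵢ+bᵢ (exposed), n₀ᵢ = cᵢ+dᵢ (unexposed), nᵢ = n₁ᵢ+n₀ᵢ.
Stratum 1 (Site A): n₁ = 128, n₀ = 89, n = 217; a·n₀/n = 93·89/217 = 38.1429; c·n₁/n = 31·128/217 = 18.2857
Stratum 2 (Site B): n₁ = 212, n₀ = 110, n = 322; a·n₀/n = 32·110/322 = 10.9317; c·n₁/n = 7·212/322 = 4.6087
Stratum 3 (Site C): n₁ = 132, n₀ = 257, n = 389; a·n₀/n = 104·257/389 = 68.7095; c·n₁/n = 60·132/389 = 20.3599
RR_MH = (38.1429 + 10.9317 + 68.7095) / (18.2857 + 4.6087 + 20.3599) = 117.7840 / 43.2543 = 2.72306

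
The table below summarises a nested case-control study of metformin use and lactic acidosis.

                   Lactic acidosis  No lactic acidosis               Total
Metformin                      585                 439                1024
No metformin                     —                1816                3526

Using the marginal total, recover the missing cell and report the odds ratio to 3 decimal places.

1.415

The missing cell is in the unexposed row: 3526 − 1816 = 1710.
So a = 585, b = 439, c = 1710, d = 1816.
OR = (a·d)/(b·c) = (585 × 1816) / (439 × 1710) = 1062360 / 750690 = 1.41518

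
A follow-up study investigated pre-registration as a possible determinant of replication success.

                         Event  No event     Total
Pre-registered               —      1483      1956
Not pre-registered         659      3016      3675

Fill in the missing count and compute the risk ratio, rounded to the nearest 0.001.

The missing cell is in the exposed row: 1956 − 1483 = 473.
So a = 473, b = 1483, c = 659, d = 3016.
RR = [a/(a+b)] / [c/(c+d)] = (473/1956) / (659/3675) = 0.24182/0.17932 = 1.34854

1.349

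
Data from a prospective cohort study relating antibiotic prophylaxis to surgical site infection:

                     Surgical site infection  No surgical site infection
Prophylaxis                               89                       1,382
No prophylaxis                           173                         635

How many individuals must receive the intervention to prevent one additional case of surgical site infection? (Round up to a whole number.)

Risk in treated group = 89/1471 = 0.06050; risk in control = 173/808 = 0.21411.
Absolute risk reduction = 0.21411 − 0.06050 = 0.15361
NNT = 1 / ARR = 1 / 0.15361 = 6.510 → round up → 7

7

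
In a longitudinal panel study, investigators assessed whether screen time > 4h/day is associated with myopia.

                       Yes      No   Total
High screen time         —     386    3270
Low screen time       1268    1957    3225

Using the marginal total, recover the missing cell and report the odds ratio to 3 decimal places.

The missing cell is in the exposed row: 3270 − 386 = 2884.
So a = 2884, b = 386, c = 1268, d = 1957.
OR = (a·d)/(b·c) = (2884 × 1957) / (386 × 1268) = 5643988 / 489448 = 11.53133

11.531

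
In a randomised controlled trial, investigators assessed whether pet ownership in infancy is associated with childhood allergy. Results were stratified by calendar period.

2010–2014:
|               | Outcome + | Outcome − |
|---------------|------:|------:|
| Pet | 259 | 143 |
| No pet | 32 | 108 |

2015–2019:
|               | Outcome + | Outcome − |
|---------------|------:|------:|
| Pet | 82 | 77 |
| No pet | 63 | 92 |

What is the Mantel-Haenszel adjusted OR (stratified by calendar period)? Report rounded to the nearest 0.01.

OR_MH = Σ(aᵢdᵢ/nᵢ) / Σ(bᵢcᵢ/nᵢ), where nᵢ is the stratum total.
Stratum 1 (2010–2014): n = 542; a·d/n = 259·108/542 = 51.6089; b·c/n = 143·32/542 = 8.4428
Stratum 2 (2015–2019): n = 314; a·d/n = 82·92/314 = 24.0255; b·c/n = 77·63/314 = 15.4490
OR_MH = (51.6089 + 24.0255) / (8.4428 + 15.4490) = 75.6343 / 23.8918 = 3.16570

3.17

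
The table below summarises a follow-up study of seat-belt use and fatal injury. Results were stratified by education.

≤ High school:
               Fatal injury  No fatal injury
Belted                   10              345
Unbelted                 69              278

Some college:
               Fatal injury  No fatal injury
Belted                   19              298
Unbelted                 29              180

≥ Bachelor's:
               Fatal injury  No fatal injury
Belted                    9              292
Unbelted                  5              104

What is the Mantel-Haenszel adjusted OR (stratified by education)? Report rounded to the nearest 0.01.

0.24

OR_MH = Σ(aᵢdᵢ/nᵢ) / Σ(bᵢcᵢ/nᵢ), where nᵢ is the stratum total.
Stratum 1 (≤ High school): n = 702; a·d/n = 10·278/702 = 3.9601; b·c/n = 345·69/702 = 33.9103
Stratum 2 (Some college): n = 526; a·d/n = 19·180/526 = 6.5019; b·c/n = 298·29/526 = 16.4297
Stratum 3 (≥ Bachelor's): n = 410; a·d/n = 9·104/410 = 2.2829; b·c/n = 292·5/410 = 3.5610
OR_MH = (3.9601 + 6.5019 + 2.2829) / (33.9103 + 16.4297 + 3.5610) = 12.7449 / 53.9009 = 0.23645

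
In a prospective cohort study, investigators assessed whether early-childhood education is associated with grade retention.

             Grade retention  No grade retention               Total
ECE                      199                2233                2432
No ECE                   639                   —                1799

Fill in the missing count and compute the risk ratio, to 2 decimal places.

0.23

The missing cell is in the unexposed row: 1799 − 639 = 1160.
So a = 199, b = 2233, c = 639, d = 1160.
RR = [a/(a+b)] / [c/(c+d)] = (199/2432) / (639/1799) = 0.08183/0.35520 = 0.23037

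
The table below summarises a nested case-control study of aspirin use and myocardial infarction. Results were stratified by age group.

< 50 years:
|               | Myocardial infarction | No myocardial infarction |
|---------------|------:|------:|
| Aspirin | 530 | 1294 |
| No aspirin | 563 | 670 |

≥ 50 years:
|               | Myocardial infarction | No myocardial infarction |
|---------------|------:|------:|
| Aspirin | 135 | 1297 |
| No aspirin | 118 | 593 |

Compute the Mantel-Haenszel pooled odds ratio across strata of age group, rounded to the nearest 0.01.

OR_MH = Σ(aᵢdᵢ/nᵢ) / Σ(bᵢcᵢ/nᵢ), where nᵢ is the stratum total.
Stratum 1 (< 50 years): n = 3057; a·d/n = 530·670/3057 = 116.1596; b·c/n = 1294·563/3057 = 238.3127
Stratum 2 (≥ 50 years): n = 2143; a·d/n = 135·593/2143 = 37.3565; b·c/n = 1297·118/2143 = 71.4167
OR_MH = (116.1596 + 37.3565) / (238.3127 + 71.4167) = 153.5161 / 309.7294 = 0.49565

0.50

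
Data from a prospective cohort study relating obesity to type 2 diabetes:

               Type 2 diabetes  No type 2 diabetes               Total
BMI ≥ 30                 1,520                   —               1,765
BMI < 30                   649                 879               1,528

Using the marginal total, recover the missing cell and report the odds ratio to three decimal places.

8.403

The missing cell is in the exposed row: 1765 − 1520 = 245.
So a = 1520, b = 245, c = 649, d = 879.
OR = (a·d)/(b·c) = (1520 × 879) / (245 × 649) = 1336080 / 159005 = 8.40275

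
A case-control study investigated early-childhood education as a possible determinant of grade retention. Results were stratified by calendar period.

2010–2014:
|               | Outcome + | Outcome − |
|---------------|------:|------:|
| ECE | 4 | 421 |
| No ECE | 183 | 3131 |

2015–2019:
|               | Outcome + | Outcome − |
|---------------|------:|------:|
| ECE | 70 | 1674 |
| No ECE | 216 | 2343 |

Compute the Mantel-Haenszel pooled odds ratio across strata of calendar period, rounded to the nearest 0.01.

OR_MH = Σ(aᵢdᵢ/nᵢ) / Σ(bᵢcᵢ/nᵢ), where nᵢ is the stratum total.
Stratum 1 (2010–2014): n = 3739; a·d/n = 4·3131/3739 = 3.3496; b·c/n = 421·183/3739 = 20.6052
Stratum 2 (2015–2019): n = 4303; a·d/n = 70·2343/4303 = 38.1153; b·c/n = 1674·216/4303 = 84.0307
OR_MH = (3.3496 + 38.1153) / (20.6052 + 84.0307) = 41.4648 / 104.6359 = 0.39628

0.40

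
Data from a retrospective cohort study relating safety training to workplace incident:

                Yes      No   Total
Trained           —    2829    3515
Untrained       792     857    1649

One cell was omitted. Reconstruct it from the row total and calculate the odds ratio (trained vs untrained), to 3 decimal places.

0.262

The missing cell is in the exposed row: 3515 − 2829 = 686.
So a = 686, b = 2829, c = 792, d = 857.
OR = (a·d)/(b·c) = (686 × 857) / (2829 × 792) = 587902 / 2240568 = 0.26239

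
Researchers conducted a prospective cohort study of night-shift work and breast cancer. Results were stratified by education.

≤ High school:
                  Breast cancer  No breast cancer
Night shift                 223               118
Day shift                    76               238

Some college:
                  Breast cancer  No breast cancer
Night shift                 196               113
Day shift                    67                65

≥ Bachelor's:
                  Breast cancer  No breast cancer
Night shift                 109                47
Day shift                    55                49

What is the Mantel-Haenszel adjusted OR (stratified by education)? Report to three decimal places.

3.197

OR_MH = Σ(aᵢdᵢ/nᵢ) / Σ(bᵢcᵢ/nᵢ), where nᵢ is the stratum total.
Stratum 1 (≤ High school): n = 655; a·d/n = 223·238/655 = 81.0290; b·c/n = 118·76/655 = 13.6916
Stratum 2 (Some college): n = 441; a·d/n = 196·65/441 = 28.8889; b·c/n = 113·67/441 = 17.1678
Stratum 3 (≥ Bachelor's): n = 260; a·d/n = 109·49/260 = 20.5423; b·c/n = 47·55/260 = 9.9423
OR_MH = (81.0290 + 28.8889 + 20.5423) / (13.6916 + 17.1678 + 9.9423) = 130.4602 / 40.8017 = 3.19742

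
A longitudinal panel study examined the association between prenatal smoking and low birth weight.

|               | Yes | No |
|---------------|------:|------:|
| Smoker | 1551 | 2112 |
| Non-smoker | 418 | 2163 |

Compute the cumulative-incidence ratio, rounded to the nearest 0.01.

Cells: a = 1551, b = 2112, c = 418, d = 2163.
Risk in exposed = 1551/3663 = 0.42342; risk in unexposed = 418/2581 = 0.16195.
RR = 0.42342 / 0.16195 = 2.61449
The risk among the exposed is 2.61 times that among the unexposed.

2.61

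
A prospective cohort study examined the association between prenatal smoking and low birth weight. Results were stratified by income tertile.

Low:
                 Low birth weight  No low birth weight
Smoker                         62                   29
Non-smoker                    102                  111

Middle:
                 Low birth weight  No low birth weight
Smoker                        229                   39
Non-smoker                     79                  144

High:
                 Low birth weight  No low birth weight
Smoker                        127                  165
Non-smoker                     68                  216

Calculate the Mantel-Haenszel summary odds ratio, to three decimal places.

3.873

OR_MH = Σ(aᵢdᵢ/nᵢ) / Σ(bᵢcᵢ/nᵢ), where nᵢ is the stratum total.
Stratum 1 (Low): n = 304; a·d/n = 62·111/304 = 22.6382; b·c/n = 29·102/304 = 9.7303
Stratum 2 (Middle): n = 491; a·d/n = 229·144/491 = 67.1609; b·c/n = 39·79/491 = 6.2749
Stratum 3 (High): n = 576; a·d/n = 127·216/576 = 47.6250; b·c/n = 165·68/576 = 19.4792
OR_MH = (22.6382 + 67.1609 + 47.6250) / (9.7303 + 6.2749 + 19.4792) = 137.4241 / 35.4844 = 3.87280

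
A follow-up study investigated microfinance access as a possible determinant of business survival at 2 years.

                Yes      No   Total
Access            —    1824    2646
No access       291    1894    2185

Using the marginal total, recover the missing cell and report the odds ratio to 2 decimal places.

The missing cell is in the exposed row: 2646 − 1824 = 822.
So a = 822, b = 1824, c = 291, d = 1894.
OR = (a·d)/(b·c) = (822 × 1894) / (1824 × 291) = 1556868 / 530784 = 2.93315

2.93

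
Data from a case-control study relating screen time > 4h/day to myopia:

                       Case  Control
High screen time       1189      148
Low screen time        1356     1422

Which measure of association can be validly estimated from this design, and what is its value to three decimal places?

8.425

Cells: a = 1189, b = 148, c = 1356, d = 1422.
This is a case-control study: participants were sampled on outcome status, so risks in the source population cannot be estimated directly — relative risk is not valid here. The odds ratio is the appropriate measure.
OR = (a·d)/(b·c) = (1189 × 1422) / (148 × 1356) = 1690758 / 200688 = 8.42481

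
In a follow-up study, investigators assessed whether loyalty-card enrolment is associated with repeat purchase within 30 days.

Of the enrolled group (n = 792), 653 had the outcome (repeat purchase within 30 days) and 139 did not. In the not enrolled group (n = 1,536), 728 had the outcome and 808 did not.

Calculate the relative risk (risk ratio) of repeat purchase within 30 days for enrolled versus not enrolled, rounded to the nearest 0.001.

From the description: a = 653, b = 139, c = 728, d = 808.
Risk in exposed = 653/792 = 0.82449; risk in unexposed = 728/1536 = 0.47396.
RR = 0.82449 / 0.47396 = 1.73959
The risk among the exposed is 1.74 times that among the unexposed.

1.740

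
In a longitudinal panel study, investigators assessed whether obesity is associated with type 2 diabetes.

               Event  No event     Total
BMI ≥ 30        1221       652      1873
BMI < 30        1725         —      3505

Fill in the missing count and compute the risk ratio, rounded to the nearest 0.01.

The missing cell is in the unexposed row: 3505 − 1725 = 1780.
So a = 1221, b = 652, c = 1725, d = 1780.
RR = [a/(a+b)] / [c/(c+d)] = (1221/1873) / (1725/3505) = 0.65190/0.49215 = 1.32458

1.32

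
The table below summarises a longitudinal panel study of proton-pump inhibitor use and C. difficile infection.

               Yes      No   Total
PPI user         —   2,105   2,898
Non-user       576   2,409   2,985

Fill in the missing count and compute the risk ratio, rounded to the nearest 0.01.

1.42

The missing cell is in the exposed row: 2898 − 2105 = 793.
So a = 793, b = 2105, c = 576, d = 2409.
RR = [a/(a+b)] / [c/(c+d)] = (793/2898) / (576/2985) = 0.27364/0.19296 = 1.41807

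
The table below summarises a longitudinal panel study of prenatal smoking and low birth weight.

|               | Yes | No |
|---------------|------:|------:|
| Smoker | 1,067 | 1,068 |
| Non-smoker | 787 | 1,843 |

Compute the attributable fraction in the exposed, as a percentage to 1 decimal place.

Cells: a = 1067, b = 1068, c = 787, d = 1843.
Risk in exposed = 1067/2135 = 0.49977; risk in unexposed = 787/2630 = 0.29924.
RR = 0.49977/0.29924 = 1.67012
AR% = (RR − 1)/RR × 100 = (1.67012 − 1)/1.67012 × 100 = 40.1240%

40.1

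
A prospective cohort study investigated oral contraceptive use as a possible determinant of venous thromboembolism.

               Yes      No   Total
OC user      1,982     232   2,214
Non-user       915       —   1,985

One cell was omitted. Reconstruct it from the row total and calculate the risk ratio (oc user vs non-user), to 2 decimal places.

1.94

The missing cell is in the unexposed row: 1985 − 915 = 1070.
So a = 1982, b = 232, c = 915, d = 1070.
RR = [a/(a+b)] / [c/(c+d)] = (1982/2214) / (915/1985) = 0.89521/0.46096 = 1.94207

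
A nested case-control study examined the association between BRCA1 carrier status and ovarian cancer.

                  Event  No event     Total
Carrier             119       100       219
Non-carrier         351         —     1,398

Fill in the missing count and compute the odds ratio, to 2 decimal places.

The missing cell is in the unexposed row: 1398 − 351 = 1047.
So a = 119, b = 100, c = 351, d = 1047.
OR = (a·d)/(b·c) = (119 × 1047) / (100 × 351) = 124593 / 35100 = 3.54966

3.55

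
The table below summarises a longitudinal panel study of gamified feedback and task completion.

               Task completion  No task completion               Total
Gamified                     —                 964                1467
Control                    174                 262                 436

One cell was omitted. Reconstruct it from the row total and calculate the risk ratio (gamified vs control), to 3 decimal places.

The missing cell is in the exposed row: 1467 − 964 = 503.
So a = 503, b = 964, c = 174, d = 262.
RR = [a/(a+b)] / [c/(c+d)] = (503/1467) / (174/436) = 0.34288/0.39908 = 0.85916

0.859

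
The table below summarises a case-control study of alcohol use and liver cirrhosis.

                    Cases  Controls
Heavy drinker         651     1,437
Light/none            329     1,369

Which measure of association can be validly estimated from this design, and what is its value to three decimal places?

1.885

Cells: a = 651, b = 1437, c = 329, d = 1369.
This is a case-control study: participants were sampled on outcome status, so risks in the source population cannot be estimated directly — relative risk is not valid here. The odds ratio is the appropriate measure.
OR = (a·d)/(b·c) = (651 × 1369) / (1437 × 329) = 891219 / 472773 = 1.88509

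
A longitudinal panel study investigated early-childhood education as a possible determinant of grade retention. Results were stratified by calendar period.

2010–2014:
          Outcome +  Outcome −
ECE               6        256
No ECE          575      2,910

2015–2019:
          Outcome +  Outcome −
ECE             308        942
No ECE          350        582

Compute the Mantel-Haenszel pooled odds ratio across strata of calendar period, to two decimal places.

OR_MH = Σ(aᵢdᵢ/nᵢ) / Σ(bᵢcᵢ/nᵢ), where nᵢ is the stratum total.
Stratum 1 (2010–2014): n = 3747; a·d/n = 6·2910/3747 = 4.6597; b·c/n = 256·575/3747 = 39.2848
Stratum 2 (2015–2019): n = 2182; a·d/n = 308·582/2182 = 82.1522; b·c/n = 942·350/2182 = 151.0999
OR_MH = (4.6597 + 82.1522) / (39.2848 + 151.0999) = 86.8119 / 190.3847 = 0.45598

0.46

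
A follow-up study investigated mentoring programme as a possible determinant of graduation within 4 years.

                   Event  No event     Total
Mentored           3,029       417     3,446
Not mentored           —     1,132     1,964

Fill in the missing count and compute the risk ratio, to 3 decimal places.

2.075

The missing cell is in the unexposed row: 1964 − 1132 = 832.
So a = 3029, b = 417, c = 832, d = 1132.
RR = [a/(a+b)] / [c/(c+d)] = (3029/3446) / (832/1964) = 0.87899/0.42363 = 2.07492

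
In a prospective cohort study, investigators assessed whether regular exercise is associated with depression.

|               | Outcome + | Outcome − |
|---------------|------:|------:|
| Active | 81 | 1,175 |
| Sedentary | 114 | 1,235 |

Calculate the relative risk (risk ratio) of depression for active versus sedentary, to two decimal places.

0.76

Cells: a = 81, b = 1175, c = 114, d = 1235.
Risk in exposed = 81/1256 = 0.06449; risk in unexposed = 114/1349 = 0.08451.
RR = 0.06449 / 0.08451 = 0.76314
The risk is 24% lower among the exposed than among the unexposed.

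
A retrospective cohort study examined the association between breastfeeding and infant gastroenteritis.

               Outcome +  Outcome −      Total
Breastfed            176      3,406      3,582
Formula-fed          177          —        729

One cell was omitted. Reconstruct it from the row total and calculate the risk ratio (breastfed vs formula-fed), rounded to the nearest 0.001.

0.202

The missing cell is in the unexposed row: 729 − 177 = 552.
So a = 176, b = 3406, c = 177, d = 552.
RR = [a/(a+b)] / [c/(c+d)] = (176/3582) / (177/729) = 0.04913/0.24280 = 0.20237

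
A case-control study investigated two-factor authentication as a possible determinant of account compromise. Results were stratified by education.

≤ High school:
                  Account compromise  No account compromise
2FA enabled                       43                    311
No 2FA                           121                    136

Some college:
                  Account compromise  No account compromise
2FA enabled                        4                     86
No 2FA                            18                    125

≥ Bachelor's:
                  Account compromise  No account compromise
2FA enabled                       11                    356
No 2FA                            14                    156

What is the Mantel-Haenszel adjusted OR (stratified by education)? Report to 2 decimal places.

0.19

OR_MH = Σ(aᵢdᵢ/nᵢ) / Σ(bᵢcᵢ/nᵢ), where nᵢ is the stratum total.
Stratum 1 (≤ High school): n = 611; a·d/n = 43·136/611 = 9.5712; b·c/n = 311·121/611 = 61.5892
Stratum 2 (Some college): n = 233; a·d/n = 4·125/233 = 2.1459; b·c/n = 86·18/233 = 6.6438
Stratum 3 (≥ Bachelor's): n = 537; a·d/n = 11·156/537 = 3.1955; b·c/n = 356·14/537 = 9.2812
OR_MH = (9.5712 + 2.1459 + 3.1955) / (61.5892 + 6.6438 + 9.2812) = 14.9126 / 77.5142 = 0.19239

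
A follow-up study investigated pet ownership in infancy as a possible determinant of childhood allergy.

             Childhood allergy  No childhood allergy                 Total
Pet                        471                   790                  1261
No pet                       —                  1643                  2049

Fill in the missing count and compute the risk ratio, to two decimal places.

1.89

The missing cell is in the unexposed row: 2049 − 1643 = 406.
So a = 471, b = 790, c = 406, d = 1643.
RR = [a/(a+b)] / [c/(c+d)] = (471/1261) / (406/2049) = 0.37351/0.19815 = 1.88505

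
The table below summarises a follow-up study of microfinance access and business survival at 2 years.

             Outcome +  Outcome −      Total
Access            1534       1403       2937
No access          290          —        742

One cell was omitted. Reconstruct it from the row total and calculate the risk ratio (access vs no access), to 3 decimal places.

The missing cell is in the unexposed row: 742 − 290 = 452.
So a = 1534, b = 1403, c = 290, d = 452.
RR = [a/(a+b)] / [c/(c+d)] = (1534/2937) / (290/742) = 0.52230/0.39084 = 1.33637

1.336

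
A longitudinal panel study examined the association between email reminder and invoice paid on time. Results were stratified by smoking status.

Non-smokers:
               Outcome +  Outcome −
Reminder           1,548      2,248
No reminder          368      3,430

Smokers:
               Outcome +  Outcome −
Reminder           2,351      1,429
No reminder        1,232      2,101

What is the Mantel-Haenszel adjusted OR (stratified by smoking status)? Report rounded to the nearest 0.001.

3.910

OR_MH = Σ(aᵢdᵢ/nᵢ) / Σ(bᵢcᵢ/nᵢ), where nᵢ is the stratum total.
Stratum 1 (Non-smokers): n = 7594; a·d/n = 1548·3430/7594 = 699.1888; b·c/n = 2248·368/7594 = 108.9365
Stratum 2 (Smokers): n = 7113; a·d/n = 2351·2101/7113 = 694.4258; b·c/n = 1429·1232/7113 = 247.5085
OR_MH = (699.1888 + 694.4258) / (108.9365 + 247.5085) = 1393.6147 / 356.4450 = 3.90976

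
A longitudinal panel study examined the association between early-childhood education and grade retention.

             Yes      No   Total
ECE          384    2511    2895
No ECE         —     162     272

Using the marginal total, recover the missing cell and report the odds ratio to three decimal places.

0.225

The missing cell is in the unexposed row: 272 − 162 = 110.
So a = 384, b = 2511, c = 110, d = 162.
OR = (a·d)/(b·c) = (384 × 162) / (2511 × 110) = 62208 / 276210 = 0.22522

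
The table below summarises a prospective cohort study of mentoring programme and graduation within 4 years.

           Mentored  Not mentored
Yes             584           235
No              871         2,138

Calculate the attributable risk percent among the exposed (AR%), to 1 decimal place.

Reading the table with exposure as columns: a = 584 (Mentored, case), b = 871 (Mentored, non-case), c = 235 (Not mentored, case), d = 2138.
Risk in exposed = 584/1455 = 0.40137; risk in unexposed = 235/2373 = 0.09903.
RR = 0.40137/0.09903 = 4.05303
AR% = (RR − 1)/RR × 100 = (4.05303 − 1)/4.05303 × 100 = 75.3271%

75.3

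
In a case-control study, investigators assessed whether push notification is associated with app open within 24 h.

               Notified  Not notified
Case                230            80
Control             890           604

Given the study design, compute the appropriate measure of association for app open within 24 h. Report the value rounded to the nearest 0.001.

Reading the table with exposure as columns: a = 230 (Notified, case), b = 890 (Notified, non-case), c = 80 (Not notified, case), d = 604.
This is a case-control study: participants were sampled on outcome status, so risks in the source population cannot be estimated directly — relative risk is not valid here. The odds ratio is the appropriate measure.
OR = (a·d)/(b·c) = (230 × 604) / (890 × 80) = 138920 / 71200 = 1.95112

1.951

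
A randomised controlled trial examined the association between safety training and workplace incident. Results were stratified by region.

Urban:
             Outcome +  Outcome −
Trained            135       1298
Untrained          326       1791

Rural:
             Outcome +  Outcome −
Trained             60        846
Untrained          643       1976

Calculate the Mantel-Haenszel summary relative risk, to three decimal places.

RR_MH = Σ(aᵢ·n₀ᵢ/nᵢ) / Σ(cᵢ·n₁ᵢ/nᵢ), with n₁ᵢ = aᵢ+bᵢ (exposed), n₀ᵢ = cᵢ+dᵢ (unexposed), nᵢ = n₁ᵢ+n₀ᵢ.
Stratum 1 (Urban): n₁ = 1433, n₀ = 2117, n = 3550; a·n₀/n = 135·2117/3550 = 80.5056; c·n₁/n = 326·1433/3550 = 131.5938
Stratum 2 (Rural): n₁ = 906, n₀ = 2619, n = 3525; a·n₀/n = 60·2619/3525 = 44.5787; c·n₁/n = 643·906/3525 = 165.2647
RR_MH = (80.5056 + 44.5787) / (131.5938 + 165.2647) = 125.0844 / 296.8585 = 0.42136

0.421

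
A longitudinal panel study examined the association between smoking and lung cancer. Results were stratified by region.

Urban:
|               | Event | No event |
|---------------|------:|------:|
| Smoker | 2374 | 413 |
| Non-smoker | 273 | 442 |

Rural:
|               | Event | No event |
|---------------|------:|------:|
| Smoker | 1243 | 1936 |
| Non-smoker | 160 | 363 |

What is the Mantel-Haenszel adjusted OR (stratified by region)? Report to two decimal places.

OR_MH = Σ(aᵢdᵢ/nᵢ) / Σ(bᵢcᵢ/nᵢ), where nᵢ is the stratum total.
Stratum 1 (Urban): n = 3502; a·d/n = 2374·442/3502 = 299.6311; b·c/n = 413·273/3502 = 32.1956
Stratum 2 (Rural): n = 3702; a·d/n = 1243·363/3702 = 121.8825; b·c/n = 1936·160/3702 = 83.6737
OR_MH = (299.6311 + 121.8825) / (32.1956 + 83.6737) = 421.5136 / 115.8693 = 3.63784

3.64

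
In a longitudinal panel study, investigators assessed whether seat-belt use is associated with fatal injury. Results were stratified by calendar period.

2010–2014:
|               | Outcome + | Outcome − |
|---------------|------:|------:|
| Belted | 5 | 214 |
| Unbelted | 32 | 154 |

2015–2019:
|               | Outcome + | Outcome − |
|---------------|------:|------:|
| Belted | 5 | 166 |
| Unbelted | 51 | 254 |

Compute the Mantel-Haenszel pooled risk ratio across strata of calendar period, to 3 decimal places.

0.154

RR_MH = Σ(aᵢ·n₀ᵢ/nᵢ) / Σ(cᵢ·n₁ᵢ/nᵢ), with n₁ᵢ = aᵢ+bᵢ (exposed), n₀ᵢ = cᵢ+dᵢ (unexposed), nᵢ = n₁ᵢ+n₀ᵢ.
Stratum 1 (2010–2014): n₁ = 219, n₀ = 186, n = 405; a·n₀/n = 5·186/405 = 2.2963; c·n₁/n = 32·219/405 = 17.3037
Stratum 2 (2015–2019): n₁ = 171, n₀ = 305, n = 476; a·n₀/n = 5·305/476 = 3.2038; c·n₁/n = 51·171/476 = 18.3214
RR_MH = (2.2963 + 3.2038) / (17.3037 + 18.3214) = 5.5001 / 35.6251 = 0.15439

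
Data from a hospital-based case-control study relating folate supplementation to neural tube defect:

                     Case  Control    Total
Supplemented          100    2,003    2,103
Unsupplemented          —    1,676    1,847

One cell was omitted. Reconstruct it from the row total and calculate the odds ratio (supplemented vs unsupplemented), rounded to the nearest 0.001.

The missing cell is in the unexposed row: 1847 − 1676 = 171.
So a = 100, b = 2003, c = 171, d = 1676.
OR = (a·d)/(b·c) = (100 × 1676) / (2003 × 171) = 167600 / 342513 = 0.48932

0.489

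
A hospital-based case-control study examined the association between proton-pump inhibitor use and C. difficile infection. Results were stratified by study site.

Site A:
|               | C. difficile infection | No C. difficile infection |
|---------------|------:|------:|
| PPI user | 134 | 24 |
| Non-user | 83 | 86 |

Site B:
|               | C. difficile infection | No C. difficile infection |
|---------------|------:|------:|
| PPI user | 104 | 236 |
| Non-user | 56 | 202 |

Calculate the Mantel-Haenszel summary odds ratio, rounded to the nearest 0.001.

OR_MH = Σ(aᵢdᵢ/nᵢ) / Σ(bᵢcᵢ/nᵢ), where nᵢ is the stratum total.
Stratum 1 (Site A): n = 327; a·d/n = 134·86/327 = 35.2416; b·c/n = 24·83/327 = 6.0917
Stratum 2 (Site B): n = 598; a·d/n = 104·202/598 = 35.1304; b·c/n = 236·56/598 = 22.1003
OR_MH = (35.2416 + 35.1304) / (6.0917 + 22.1003) = 70.3720 / 28.1921 = 2.49616

2.496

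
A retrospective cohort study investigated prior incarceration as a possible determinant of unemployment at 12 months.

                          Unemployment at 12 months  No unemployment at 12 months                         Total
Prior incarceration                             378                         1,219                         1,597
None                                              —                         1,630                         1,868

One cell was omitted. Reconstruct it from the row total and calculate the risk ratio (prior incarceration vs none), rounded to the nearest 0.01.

The missing cell is in the unexposed row: 1868 − 1630 = 238.
So a = 378, b = 1219, c = 238, d = 1630.
RR = [a/(a+b)] / [c/(c+d)] = (378/1597) / (238/1868) = 0.23669/0.12741 = 1.85775

1.86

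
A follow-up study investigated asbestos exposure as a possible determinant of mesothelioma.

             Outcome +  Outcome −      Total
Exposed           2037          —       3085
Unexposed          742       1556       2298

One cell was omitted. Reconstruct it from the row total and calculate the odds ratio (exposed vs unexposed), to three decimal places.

4.076

The missing cell is in the exposed row: 3085 − 2037 = 1048.
So a = 2037, b = 1048, c = 742, d = 1556.
OR = (a·d)/(b·c) = (2037 × 1556) / (1048 × 742) = 3169572 / 777616 = 4.07601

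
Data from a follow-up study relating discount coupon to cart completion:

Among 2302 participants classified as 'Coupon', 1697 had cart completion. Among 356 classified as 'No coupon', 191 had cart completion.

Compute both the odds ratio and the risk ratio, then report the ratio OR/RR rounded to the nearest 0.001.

1.764

From the description: a = 1697, b = 605, c = 191, d = 165.
OR = (1697·165)/(605·191) = 280005/115555 = 2.42313
Risk in exposed = 1697/2302 = 0.73719; risk in unexposed = 191/356 = 0.53652; RR = 1.37402
OR/RR = 2.42313 / 1.37402 = 1.76353
The outcome is not rare, so the OR lies further from 1 than the RR.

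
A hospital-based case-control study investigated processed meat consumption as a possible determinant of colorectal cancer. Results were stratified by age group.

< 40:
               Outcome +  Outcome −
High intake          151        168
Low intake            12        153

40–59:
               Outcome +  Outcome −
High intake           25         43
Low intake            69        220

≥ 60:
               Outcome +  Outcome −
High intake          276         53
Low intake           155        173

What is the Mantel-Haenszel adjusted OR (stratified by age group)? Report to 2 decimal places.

5.44

OR_MH = Σ(aᵢdᵢ/nᵢ) / Σ(bᵢcᵢ/nᵢ), where nᵢ is the stratum total.
Stratum 1 (< 40): n = 484; a·d/n = 151·153/484 = 47.7335; b·c/n = 168·12/484 = 4.1653
Stratum 2 (40–59): n = 357; a·d/n = 25·220/357 = 15.4062; b·c/n = 43·69/357 = 8.3109
Stratum 3 (≥ 60): n = 657; a·d/n = 276·173/657 = 72.6758; b·c/n = 53·155/657 = 12.5038
OR_MH = (47.7335 + 15.4062 + 72.6758) / (4.1653 + 8.3109 + 12.5038) = 135.8154 / 24.9800 = 5.43696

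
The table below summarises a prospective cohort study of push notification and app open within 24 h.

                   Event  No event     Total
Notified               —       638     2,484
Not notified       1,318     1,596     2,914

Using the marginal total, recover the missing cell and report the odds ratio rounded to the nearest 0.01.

3.50

The missing cell is in the exposed row: 2484 − 638 = 1846.
So a = 1846, b = 638, c = 1318, d = 1596.
OR = (a·d)/(b·c) = (1846 × 1596) / (638 × 1318) = 2946216 / 840884 = 3.50371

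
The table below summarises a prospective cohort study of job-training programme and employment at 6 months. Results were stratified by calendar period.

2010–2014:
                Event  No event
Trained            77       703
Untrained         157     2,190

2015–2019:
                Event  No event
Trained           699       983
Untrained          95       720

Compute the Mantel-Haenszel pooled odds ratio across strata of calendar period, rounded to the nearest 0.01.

3.51

OR_MH = Σ(aᵢdᵢ/nᵢ) / Σ(bᵢcᵢ/nᵢ), where nᵢ is the stratum total.
Stratum 1 (2010–2014): n = 3127; a·d/n = 77·2190/3127 = 53.9271; b·c/n = 703·157/3127 = 35.2961
Stratum 2 (2015–2019): n = 2497; a·d/n = 699·720/2497 = 201.5539; b·c/n = 983·95/2497 = 37.3989
OR_MH = (53.9271 + 201.5539) / (35.2961 + 37.3989) = 255.4810 / 72.6950 = 3.51442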